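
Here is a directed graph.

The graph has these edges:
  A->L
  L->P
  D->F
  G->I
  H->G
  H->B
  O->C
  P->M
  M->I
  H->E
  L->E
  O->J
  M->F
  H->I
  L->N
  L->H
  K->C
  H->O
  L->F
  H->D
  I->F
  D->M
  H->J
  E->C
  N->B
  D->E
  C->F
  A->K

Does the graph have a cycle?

No

DFS with white/gray/black marking, starting from G:
G gray
  I gray
    F gray
    F black
  I black
G black
A gray
  K gray
    C gray
      C→F: F black — skip
    C black
  K black
  L gray
    E gray
      E→C: C black — skip
    E black
    H gray
      H→E: E black — skip
      H→G: G black — skip
      H→I: I black — skip
      B gray
      B black
      D gray
        D→F: F black — skip
        M gray
          M→I: I black — skip
          M→F: F black — skip
        M black
        D→E: E black — skip
      D black
      J gray
      J black
      O gray
        O→J: J black — skip
        O→C: C black — skip
      O black
    H black
    N gray
      N→B: B black — skip
    N black
    P gray
      P→M: M black — skip
    P black
    L→F: F black — skip
  L black
A black
Every edge goes to a white or black vertex — no back edge, so the graph is acyclic.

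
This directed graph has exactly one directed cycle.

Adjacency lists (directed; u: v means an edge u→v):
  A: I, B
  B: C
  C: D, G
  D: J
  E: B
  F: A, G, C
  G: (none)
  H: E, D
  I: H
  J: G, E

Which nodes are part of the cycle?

DFS with gray/black marking from B:
B gray
  C gray
    D gray
      J gray
        G gray
        G black
        E gray
          E→B: B is gray → back edge
Back edge closes the cycle B → C → D → J → E → B; its vertices are {B, C, D, E, J}.

B, C, D, E, J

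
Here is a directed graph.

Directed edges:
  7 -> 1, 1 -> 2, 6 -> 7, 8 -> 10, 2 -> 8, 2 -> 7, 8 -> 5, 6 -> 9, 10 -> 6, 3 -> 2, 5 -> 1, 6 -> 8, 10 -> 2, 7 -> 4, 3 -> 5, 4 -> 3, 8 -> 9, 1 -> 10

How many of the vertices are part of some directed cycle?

9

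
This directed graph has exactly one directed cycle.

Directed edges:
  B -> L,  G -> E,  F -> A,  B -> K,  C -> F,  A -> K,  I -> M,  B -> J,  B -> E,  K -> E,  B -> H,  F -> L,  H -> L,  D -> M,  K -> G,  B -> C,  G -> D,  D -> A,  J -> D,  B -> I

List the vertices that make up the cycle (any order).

DFS with gray/black marking from D:
D gray
  A gray
    K gray
      G gray
        G→D: D is gray → back edge
Back edge closes the cycle D → A → K → G → D; its vertices are {A, D, G, K}.

A, D, G, K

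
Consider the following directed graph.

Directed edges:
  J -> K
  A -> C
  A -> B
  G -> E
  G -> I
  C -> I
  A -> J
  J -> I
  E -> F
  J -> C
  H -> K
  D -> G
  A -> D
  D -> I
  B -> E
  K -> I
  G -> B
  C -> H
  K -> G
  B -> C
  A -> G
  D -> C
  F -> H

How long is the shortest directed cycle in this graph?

5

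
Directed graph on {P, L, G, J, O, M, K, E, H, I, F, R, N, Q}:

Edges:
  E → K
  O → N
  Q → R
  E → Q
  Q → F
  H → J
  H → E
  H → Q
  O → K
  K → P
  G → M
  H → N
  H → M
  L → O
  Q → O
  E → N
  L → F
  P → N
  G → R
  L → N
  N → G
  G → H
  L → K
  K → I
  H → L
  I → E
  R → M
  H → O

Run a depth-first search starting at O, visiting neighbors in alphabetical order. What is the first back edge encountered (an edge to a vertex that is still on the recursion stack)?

E->K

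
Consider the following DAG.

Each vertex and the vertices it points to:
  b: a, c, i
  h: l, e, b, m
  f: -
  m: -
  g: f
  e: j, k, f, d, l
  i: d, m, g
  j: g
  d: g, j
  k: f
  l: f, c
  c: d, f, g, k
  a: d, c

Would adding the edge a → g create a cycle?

No

Adding a→g creates a cycle iff g can already reach a.
Explore from g: no path reaches a. The graph stays acyclic.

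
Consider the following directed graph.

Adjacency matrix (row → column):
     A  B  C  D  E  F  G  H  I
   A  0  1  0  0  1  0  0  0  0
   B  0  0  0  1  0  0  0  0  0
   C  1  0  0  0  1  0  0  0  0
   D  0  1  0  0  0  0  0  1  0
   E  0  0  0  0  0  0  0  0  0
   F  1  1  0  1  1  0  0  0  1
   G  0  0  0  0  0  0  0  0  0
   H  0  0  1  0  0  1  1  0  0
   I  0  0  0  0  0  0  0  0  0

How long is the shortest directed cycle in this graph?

For each vertex v, BFS finds the shortest path from v back to v.
The shortest such closed walk is D → B → D, length 2.

2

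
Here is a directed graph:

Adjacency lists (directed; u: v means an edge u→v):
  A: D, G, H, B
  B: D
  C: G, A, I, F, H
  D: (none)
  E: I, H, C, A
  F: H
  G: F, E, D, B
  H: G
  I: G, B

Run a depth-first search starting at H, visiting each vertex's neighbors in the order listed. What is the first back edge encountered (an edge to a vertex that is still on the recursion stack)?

F→H

DFS from H (visiting each vertex's neighbors in the order listed); mark gray on enter, black on exit:
H gray
  G gray
    F gray
      F→H: H is gray → back edge
First back edge: F → H.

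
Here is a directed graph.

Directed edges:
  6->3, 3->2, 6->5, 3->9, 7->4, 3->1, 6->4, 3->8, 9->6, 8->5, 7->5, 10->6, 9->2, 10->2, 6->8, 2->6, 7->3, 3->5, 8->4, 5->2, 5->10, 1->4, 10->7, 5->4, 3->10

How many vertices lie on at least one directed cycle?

A vertex is on a directed cycle iff it belongs to a strongly connected component of size ≥ 2 (or has a self-loop).
The vertices on cycles are {2, 3, 5, 6, 7, 8, 9, 10} — 8 in total.

8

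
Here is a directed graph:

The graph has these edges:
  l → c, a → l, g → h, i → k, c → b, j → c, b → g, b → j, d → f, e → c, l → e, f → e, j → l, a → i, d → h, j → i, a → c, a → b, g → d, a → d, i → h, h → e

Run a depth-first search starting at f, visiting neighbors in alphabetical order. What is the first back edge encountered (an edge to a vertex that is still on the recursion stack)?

DFS from f (visiting neighbors in alphabetical order); mark gray on enter, black on exit:
f gray
  e gray
    c gray
      b gray
        g gray
          d gray
            d→f: f is gray → back edge
First back edge: d → f.

d→f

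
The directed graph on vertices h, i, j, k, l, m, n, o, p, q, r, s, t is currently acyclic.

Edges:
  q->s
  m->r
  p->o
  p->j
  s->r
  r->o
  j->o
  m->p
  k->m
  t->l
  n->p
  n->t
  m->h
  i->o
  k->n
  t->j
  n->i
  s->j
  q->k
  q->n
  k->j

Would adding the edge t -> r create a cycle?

No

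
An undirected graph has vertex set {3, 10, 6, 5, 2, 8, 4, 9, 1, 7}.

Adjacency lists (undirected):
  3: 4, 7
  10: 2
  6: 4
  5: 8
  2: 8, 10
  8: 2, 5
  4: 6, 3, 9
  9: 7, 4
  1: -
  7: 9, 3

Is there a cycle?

DFS, tracking each vertex's parent; an edge to a visited non-parent vertex closes a cycle.
Start from 9:
visit 9 (parent –)
  visit 7 (parent 9)
    7–9: parent, skip
    visit 3 (parent 7)
      visit 4 (parent 3)
        visit 6 (parent 4)
          6–4: parent, skip
        4–3: parent, skip
        4–9: 9 visited and ≠ parent → cycle
Cycle: 9 – 7 – 3 – 4 – 9.

Yes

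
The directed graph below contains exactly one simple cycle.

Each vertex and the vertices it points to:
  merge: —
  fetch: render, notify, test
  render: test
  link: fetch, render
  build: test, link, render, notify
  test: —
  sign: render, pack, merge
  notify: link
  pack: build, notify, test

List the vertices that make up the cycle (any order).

link, fetch, notify

DFS with gray/black marking from notify:
notify gray
  link gray
    fetch gray
      render gray
        test gray
        test black
      render black
      fetch→notify: notify is gray → back edge
Back edge closes the cycle notify → link → fetch → notify; its vertices are {link, fetch, notify}.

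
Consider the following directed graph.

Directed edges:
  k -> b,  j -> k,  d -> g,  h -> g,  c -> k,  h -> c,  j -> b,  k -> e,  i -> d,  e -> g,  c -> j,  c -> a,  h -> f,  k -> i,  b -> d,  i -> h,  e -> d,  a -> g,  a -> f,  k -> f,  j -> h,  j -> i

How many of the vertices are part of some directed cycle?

5

A vertex is on a directed cycle iff it belongs to a strongly connected component of size ≥ 2 (or has a self-loop).
The vertices on cycles are {c, h, i, j, k} — 5 in total.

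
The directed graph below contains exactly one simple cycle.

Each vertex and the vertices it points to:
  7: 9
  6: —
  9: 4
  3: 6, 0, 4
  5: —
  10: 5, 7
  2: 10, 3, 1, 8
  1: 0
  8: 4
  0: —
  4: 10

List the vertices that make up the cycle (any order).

4, 7, 9, 10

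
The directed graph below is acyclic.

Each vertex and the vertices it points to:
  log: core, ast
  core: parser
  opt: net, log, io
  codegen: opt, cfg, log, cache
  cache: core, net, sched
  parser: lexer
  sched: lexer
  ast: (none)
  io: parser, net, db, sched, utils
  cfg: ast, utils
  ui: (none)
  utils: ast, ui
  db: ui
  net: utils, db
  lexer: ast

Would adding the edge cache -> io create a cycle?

Adding cache→io creates a cycle iff io can already reach cache.
Explore from io: no path reaches cache. The graph stays acyclic.

No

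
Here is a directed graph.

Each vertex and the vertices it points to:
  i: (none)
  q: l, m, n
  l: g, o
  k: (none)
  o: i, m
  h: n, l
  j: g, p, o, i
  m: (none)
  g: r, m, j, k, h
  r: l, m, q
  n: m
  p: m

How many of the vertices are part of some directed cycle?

6

A vertex is on a directed cycle iff it belongs to a strongly connected component of size ≥ 2 (or has a self-loop).
The vertices on cycles are {g, h, j, l, q, r} — 6 in total.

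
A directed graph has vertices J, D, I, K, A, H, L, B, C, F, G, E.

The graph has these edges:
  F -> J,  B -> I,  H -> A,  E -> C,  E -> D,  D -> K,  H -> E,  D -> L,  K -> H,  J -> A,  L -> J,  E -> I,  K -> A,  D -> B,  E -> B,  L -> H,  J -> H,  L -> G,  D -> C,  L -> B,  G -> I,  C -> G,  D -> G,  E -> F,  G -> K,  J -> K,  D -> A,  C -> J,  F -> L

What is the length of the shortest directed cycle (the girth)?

4

For each vertex v, BFS finds the shortest path from v back to v.
The shortest such closed walk is E → C → J → H → E, length 4.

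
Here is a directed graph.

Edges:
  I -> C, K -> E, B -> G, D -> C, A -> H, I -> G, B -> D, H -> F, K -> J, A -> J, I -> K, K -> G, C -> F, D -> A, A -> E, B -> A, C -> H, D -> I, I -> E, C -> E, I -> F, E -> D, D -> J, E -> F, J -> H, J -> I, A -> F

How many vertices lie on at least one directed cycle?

A vertex is on a directed cycle iff it belongs to a strongly connected component of size ≥ 2 (or has a self-loop).
The vertices on cycles are {A, C, D, E, I, J, K} — 7 in total.

7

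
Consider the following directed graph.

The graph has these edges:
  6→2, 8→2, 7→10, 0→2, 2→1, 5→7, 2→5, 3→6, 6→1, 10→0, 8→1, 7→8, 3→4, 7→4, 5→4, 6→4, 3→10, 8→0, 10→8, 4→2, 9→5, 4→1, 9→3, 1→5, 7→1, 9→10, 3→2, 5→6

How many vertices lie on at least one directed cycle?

9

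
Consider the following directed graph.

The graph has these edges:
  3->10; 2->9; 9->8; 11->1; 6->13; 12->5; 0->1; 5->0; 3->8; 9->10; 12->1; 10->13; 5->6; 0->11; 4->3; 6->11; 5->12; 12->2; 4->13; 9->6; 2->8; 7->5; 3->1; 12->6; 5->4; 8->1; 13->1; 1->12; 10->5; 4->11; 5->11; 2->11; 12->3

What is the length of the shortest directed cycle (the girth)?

For each vertex v, BFS finds the shortest path from v back to v.
The shortest such closed walk is 5 → 12 → 5, length 2.

2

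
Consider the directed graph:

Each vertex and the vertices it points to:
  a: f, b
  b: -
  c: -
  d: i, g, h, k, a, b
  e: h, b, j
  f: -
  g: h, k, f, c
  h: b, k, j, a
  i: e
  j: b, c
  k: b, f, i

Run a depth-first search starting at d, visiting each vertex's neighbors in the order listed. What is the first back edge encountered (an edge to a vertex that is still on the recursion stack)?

DFS from d (visiting each vertex's neighbors in the order listed); mark gray on enter, black on exit:
d gray
  i gray
    e gray
      h gray
        b gray
        b black
        k gray
          k→b: b black — skip
          f gray
          f black
          k→i: i is gray → back edge
First back edge: k → i.

k→i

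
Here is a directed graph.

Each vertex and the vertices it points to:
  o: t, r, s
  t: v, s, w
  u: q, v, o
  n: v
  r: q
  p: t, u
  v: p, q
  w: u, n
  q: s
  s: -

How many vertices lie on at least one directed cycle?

7

A vertex is on a directed cycle iff it belongs to a strongly connected component of size ≥ 2 (or has a self-loop).
The vertices on cycles are {n, o, p, t, u, v, w} — 7 in total.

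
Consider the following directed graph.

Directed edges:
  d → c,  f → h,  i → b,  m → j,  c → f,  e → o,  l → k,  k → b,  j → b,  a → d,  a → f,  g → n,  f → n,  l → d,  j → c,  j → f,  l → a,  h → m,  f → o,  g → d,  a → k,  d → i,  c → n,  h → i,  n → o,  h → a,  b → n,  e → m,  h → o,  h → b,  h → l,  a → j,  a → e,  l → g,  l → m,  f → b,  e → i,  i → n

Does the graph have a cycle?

Yes

DFS with white/gray/black marking, starting from j:
j gray
  b gray
    n gray
      o gray
      o black
    n black
  b black
  c gray
    f gray
      h gray
        i gray
          i→n: n black — skip
          i→b: b black — skip
        i black
        m gray
          m→j: j is gray → back edge
Back edge found, so a cycle exists: j → c → f → h → m → j.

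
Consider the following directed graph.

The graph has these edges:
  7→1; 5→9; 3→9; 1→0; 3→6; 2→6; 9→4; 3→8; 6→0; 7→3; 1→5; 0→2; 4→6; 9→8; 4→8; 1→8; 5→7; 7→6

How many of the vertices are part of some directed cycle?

6

A vertex is on a directed cycle iff it belongs to a strongly connected component of size ≥ 2 (or has a self-loop).
The vertices on cycles are {0, 1, 2, 5, 6, 7} — 6 in total.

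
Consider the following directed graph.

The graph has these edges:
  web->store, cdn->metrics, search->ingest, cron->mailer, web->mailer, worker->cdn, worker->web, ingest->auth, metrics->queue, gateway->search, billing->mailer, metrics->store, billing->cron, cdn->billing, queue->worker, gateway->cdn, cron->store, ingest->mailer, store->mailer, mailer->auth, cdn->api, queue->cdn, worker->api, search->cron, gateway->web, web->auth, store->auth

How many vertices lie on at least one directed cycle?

4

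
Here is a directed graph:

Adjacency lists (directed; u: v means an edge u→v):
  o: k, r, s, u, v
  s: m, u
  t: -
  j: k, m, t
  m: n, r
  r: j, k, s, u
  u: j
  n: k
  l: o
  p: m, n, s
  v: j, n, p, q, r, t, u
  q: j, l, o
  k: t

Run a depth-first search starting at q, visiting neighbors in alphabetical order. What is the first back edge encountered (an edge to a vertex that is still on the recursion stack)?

r->j

DFS from q (visiting neighbors in alphabetical order); mark gray on enter, black on exit:
q gray
  j gray
    k gray
      t gray
      t black
    k black
    m gray
      n gray
        n→k: k black — skip
      n black
      r gray
        r→j: j is gray → back edge
First back edge: r → j.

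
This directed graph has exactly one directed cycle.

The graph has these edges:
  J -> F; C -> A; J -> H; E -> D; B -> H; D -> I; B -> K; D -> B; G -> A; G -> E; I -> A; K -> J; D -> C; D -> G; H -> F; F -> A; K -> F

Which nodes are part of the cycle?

D, E, G

DFS with gray/black marking from D:
D gray
  C gray
    A gray
    A black
  C black
  I gray
    I→A: A black — skip
  I black
  B gray
    H gray
      F gray
        F→A: A black — skip
      F black
    H black
    K gray
      K→F: F black — skip
      J gray
        J→F: F black — skip
        J→H: H black — skip
      J black
    K black
  B black
  G gray
    E gray
      E→D: D is gray → back edge
Back edge closes the cycle D → G → E → D; its vertices are {D, E, G}.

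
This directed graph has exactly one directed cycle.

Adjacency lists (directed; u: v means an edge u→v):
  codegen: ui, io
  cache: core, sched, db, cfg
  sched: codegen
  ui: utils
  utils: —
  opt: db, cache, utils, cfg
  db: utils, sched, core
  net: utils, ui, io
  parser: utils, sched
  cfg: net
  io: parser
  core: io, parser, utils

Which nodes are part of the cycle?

DFS with gray/black marking from sched:
sched gray
  codegen gray
    ui gray
      utils gray
      utils black
    ui black
    io gray
      parser gray
        parser→utils: utils black — skip
        parser→sched: sched is gray → back edge
Back edge closes the cycle sched → codegen → io → parser → sched; its vertices are {io, sched, parser, codegen}.

io, sched, parser, codegen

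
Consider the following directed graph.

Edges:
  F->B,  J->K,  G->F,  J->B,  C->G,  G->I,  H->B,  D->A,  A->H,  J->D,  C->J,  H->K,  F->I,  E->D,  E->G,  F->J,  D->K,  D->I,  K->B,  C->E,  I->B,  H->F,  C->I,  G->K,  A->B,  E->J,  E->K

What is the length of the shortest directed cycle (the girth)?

5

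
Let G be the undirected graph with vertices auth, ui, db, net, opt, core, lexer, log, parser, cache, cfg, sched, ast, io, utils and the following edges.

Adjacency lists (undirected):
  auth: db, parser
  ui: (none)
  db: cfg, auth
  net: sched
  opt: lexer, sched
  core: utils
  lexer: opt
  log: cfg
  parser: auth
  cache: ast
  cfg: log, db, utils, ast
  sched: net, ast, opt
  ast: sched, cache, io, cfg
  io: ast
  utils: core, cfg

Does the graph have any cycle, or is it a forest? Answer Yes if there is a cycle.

DFS, tracking each vertex's parent; an edge to a visited non-parent vertex closes a cycle.
Start from log:
visit log (parent –)
  visit cfg (parent log)
    cfg–log: parent, skip
    visit db (parent cfg)
      db–cfg: parent, skip
      visit auth (parent db)
        auth–db: parent, skip
        visit parser (parent auth)
          parser–auth: parent, skip
    visit utils (parent cfg)
      visit core (parent utils)
        core–utils: parent, skip
      utils–cfg: parent, skip
    visit ast (parent cfg)
      visit sched (parent ast)
        visit net (parent sched)
          net–sched: parent, skip
        sched–ast: parent, skip
        visit opt (parent sched)
          visit lexer (parent opt)
            lexer–opt: parent, skip
          opt–sched: parent, skip
      visit cache (parent ast)
        cache–ast: parent, skip
      visit io (parent ast)
        io–ast: parent, skip
      ast–cfg: parent, skip
visit ui (parent –)
No non-parent visited neighbor found — the graph is a forest.

No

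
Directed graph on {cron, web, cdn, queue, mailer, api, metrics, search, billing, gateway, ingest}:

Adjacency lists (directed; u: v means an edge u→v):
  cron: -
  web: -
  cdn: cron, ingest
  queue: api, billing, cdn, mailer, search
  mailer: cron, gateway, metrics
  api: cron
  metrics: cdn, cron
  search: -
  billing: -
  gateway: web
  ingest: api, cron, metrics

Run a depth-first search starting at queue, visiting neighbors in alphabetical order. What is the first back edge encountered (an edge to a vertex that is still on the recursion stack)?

metrics→cdn

DFS from queue (visiting neighbors in alphabetical order); mark gray on enter, black on exit:
queue gray
  api gray
    cron gray
    cron black
  api black
  billing gray
  billing black
  cdn gray
    cdn→cron: cron black — skip
    ingest gray
      ingest→api: api black — skip
      ingest→cron: cron black — skip
      metrics gray
        metrics→cdn: cdn is gray → back edge
First back edge: metrics → cdn.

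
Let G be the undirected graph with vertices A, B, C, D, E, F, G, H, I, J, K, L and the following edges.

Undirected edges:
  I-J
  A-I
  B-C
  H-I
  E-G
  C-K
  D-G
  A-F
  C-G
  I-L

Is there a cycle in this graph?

DFS, tracking each vertex's parent; an edge to a visited non-parent vertex closes a cycle.
Start from C:
visit C (parent –)
  visit G (parent C)
    visit D (parent G)
      D–G: parent, skip
    G–C: parent, skip
    visit E (parent G)
      E–G: parent, skip
  visit K (parent C)
    K–C: parent, skip
  visit B (parent C)
    B–C: parent, skip
visit A (parent –)
  visit F (parent A)
    F–A: parent, skip
  visit I (parent A)
    visit J (parent I)
      J–I: parent, skip
    visit L (parent I)
      L–I: parent, skip
    visit H (parent I)
      H–I: parent, skip
    I–A: parent, skip
No non-parent visited neighbor found — the graph is a forest.

No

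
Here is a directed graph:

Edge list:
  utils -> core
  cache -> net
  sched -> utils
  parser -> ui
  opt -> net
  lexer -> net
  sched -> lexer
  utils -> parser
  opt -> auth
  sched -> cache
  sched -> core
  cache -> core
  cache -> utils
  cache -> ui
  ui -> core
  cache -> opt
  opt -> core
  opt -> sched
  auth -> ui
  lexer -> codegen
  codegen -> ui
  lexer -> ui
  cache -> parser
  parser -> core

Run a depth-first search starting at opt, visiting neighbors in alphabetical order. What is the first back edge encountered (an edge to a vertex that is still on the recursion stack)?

DFS from opt (visiting neighbors in alphabetical order); mark gray on enter, black on exit:
opt gray
  auth gray
    ui gray
      core gray
      core black
    ui black
  auth black
  opt→core: core black — skip
  net gray
  net black
  sched gray
    cache gray
      cache→core: core black — skip
      cache→net: net black — skip
      cache→opt: opt is gray → back edge
First back edge: cache → opt.

cache→opt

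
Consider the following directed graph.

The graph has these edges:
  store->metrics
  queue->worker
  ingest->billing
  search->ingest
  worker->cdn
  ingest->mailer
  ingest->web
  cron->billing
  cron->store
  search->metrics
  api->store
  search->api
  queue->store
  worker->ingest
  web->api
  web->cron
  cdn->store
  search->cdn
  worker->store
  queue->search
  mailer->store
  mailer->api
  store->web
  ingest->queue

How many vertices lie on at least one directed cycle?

A vertex is on a directed cycle iff it belongs to a strongly connected component of size ≥ 2 (or has a self-loop).
The vertices on cycles are {api, web, cron, queue, store, ingest, search, worker} — 8 in total.

8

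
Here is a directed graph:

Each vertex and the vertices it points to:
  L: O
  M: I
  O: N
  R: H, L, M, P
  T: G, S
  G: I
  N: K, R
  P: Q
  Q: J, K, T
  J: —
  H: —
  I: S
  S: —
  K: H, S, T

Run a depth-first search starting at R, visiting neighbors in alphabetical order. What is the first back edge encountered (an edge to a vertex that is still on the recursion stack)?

DFS from R (visiting neighbors in alphabetical order); mark gray on enter, black on exit:
R gray
  H gray
  H black
  L gray
    O gray
      N gray
        K gray
          K→H: H black — skip
          S gray
          S black
          T gray
            G gray
              I gray
                I→S: S black — skip
              I black
            G black
            T→S: S black — skip
          T black
        K black
        N→R: R is gray → back edge
First back edge: N → R.

N->R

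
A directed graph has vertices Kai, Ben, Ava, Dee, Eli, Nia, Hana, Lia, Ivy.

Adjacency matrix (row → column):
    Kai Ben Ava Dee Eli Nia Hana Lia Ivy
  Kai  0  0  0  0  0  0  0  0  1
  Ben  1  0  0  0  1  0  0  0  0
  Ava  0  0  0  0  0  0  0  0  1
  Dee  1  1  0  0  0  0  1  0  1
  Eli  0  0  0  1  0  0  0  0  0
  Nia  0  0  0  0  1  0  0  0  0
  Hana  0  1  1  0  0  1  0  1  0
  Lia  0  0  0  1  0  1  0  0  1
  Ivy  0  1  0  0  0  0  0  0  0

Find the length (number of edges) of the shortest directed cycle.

3

For each vertex v, BFS finds the shortest path from v back to v.
The shortest such closed walk is Hana → Lia → Dee → Hana, length 3.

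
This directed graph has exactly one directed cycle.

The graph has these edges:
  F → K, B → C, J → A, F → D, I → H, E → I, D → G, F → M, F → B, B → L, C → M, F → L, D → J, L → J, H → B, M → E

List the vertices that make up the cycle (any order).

DFS with gray/black marking from B:
B gray
  L gray
    J gray
      A gray
      A black
    J black
  L black
  C gray
    M gray
      E gray
        I gray
          H gray
            H→B: B is gray → back edge
Back edge closes the cycle B → C → M → E → I → H → B; its vertices are {B, C, E, H, I, M}.

B, C, E, H, I, M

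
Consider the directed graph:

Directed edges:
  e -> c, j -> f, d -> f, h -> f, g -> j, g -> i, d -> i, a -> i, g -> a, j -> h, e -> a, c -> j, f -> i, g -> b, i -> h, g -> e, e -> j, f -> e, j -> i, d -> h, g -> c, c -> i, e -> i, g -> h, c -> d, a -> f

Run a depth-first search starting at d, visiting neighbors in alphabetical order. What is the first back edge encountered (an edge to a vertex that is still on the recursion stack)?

a→f

DFS from d (visiting neighbors in alphabetical order); mark gray on enter, black on exit:
d gray
  f gray
    e gray
      a gray
        a→f: f is gray → back edge
First back edge: a → f.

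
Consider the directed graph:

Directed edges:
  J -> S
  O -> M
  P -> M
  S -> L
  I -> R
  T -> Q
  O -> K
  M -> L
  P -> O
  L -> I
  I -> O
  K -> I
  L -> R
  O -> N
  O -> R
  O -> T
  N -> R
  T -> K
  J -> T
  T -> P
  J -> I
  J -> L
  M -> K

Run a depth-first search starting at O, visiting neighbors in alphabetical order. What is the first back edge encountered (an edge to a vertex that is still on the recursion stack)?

DFS from O (visiting neighbors in alphabetical order); mark gray on enter, black on exit:
O gray
  K gray
    I gray
      I→O: O is gray → back edge
First back edge: I → O.

I→O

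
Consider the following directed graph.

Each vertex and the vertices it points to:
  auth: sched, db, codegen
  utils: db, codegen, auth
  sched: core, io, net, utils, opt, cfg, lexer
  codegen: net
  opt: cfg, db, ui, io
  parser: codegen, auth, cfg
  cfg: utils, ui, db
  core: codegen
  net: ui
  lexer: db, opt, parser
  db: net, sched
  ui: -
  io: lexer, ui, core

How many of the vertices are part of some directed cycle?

A vertex is on a directed cycle iff it belongs to a strongly connected component of size ≥ 2 (or has a self-loop).
The vertices on cycles are {db, io, cfg, opt, auth, lexer, sched, utils, parser} — 9 in total.

9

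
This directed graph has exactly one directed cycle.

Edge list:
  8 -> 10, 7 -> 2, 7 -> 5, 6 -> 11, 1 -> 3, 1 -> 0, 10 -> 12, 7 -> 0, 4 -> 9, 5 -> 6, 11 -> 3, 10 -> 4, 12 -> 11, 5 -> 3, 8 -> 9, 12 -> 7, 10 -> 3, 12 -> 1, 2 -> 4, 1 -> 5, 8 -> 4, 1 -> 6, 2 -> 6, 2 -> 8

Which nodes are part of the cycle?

DFS with gray/black marking from 12:
12 gray
  1 gray
    3 gray
    3 black
    5 gray
      5→3: 3 black — skip
      6 gray
        11 gray
          11→3: 3 black — skip
        11 black
      6 black
    5 black
    1→6: 6 black — skip
    0 gray
    0 black
  1 black
  7 gray
    7→0: 0 black — skip
    2 gray
      4 gray
        9 gray
        9 black
      4 black
      8 gray
        10 gray
          10→12: 12 is gray → back edge
Back edge closes the cycle 12 → 7 → 2 → 8 → 10 → 12; its vertices are {2, 7, 8, 10, 12}.

2, 7, 8, 10, 12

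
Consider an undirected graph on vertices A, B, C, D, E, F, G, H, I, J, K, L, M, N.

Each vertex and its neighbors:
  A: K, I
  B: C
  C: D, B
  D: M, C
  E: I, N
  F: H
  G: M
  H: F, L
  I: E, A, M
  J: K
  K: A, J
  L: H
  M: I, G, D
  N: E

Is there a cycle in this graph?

DFS, tracking each vertex's parent; an edge to a visited non-parent vertex closes a cycle.
Start from J:
visit J (parent –)
  visit K (parent J)
    visit A (parent K)
      A–K: parent, skip
      visit I (parent A)
        visit E (parent I)
          E–I: parent, skip
          visit N (parent E)
            N–E: parent, skip
        I–A: parent, skip
        visit M (parent I)
          M–I: parent, skip
          visit G (parent M)
            G–M: parent, skip
          visit D (parent M)
            D–M: parent, skip
            visit C (parent D)
              C–D: parent, skip
              visit B (parent C)
                B–C: parent, skip
    K–J: parent, skip
visit F (parent –)
  visit H (parent F)
    H–F: parent, skip
    visit L (parent H)
      L–H: parent, skip
No non-parent visited neighbor found — the graph is a forest.

No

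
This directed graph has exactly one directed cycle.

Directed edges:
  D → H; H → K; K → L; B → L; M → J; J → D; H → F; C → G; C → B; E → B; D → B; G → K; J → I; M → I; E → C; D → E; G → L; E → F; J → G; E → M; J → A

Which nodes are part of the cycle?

DFS with gray/black marking from J:
J gray
  G gray
    L gray
    L black
    K gray
      K→L: L black — skip
    K black
  G black
  I gray
  I black
  A gray
  A black
  D gray
    H gray
      F gray
      F black
      H→K: K black — skip
    H black
    B gray
      B→L: L black — skip
    B black
    E gray
      M gray
        M→I: I black — skip
        M→J: J is gray → back edge
Back edge closes the cycle J → D → E → M → J; its vertices are {D, E, J, M}.

D, E, J, M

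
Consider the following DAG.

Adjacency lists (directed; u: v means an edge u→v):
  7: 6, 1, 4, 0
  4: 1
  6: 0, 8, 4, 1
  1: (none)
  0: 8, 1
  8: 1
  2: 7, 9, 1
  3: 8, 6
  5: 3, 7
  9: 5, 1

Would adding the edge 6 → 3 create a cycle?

Adding 6→3 creates a cycle iff 3 can already reach 6.
Path from 3: 3 → 6.
So 3 → … → 6 → 3 is a cycle.

Yes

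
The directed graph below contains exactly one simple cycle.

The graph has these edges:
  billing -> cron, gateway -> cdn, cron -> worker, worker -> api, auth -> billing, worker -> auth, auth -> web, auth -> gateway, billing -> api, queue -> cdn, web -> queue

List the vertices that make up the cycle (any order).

DFS with gray/black marking from auth:
auth gray
  web gray
    queue gray
      cdn gray
      cdn black
    queue black
  web black
  gateway gray
    gateway→cdn: cdn black — skip
  gateway black
  billing gray
    api gray
    api black
    cron gray
      worker gray
        worker→api: api black — skip
        worker→auth: auth is gray → back edge
Back edge closes the cycle auth → billing → cron → worker → auth; its vertices are {auth, cron, worker, billing}.

auth, cron, worker, billing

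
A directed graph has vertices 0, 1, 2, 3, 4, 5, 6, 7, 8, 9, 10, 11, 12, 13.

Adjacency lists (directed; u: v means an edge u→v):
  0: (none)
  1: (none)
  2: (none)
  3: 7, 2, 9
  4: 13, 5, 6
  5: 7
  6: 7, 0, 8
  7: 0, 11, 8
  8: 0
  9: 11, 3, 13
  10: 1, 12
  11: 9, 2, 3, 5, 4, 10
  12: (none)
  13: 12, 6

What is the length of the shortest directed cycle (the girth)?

2

For each vertex v, BFS finds the shortest path from v back to v.
The shortest such closed walk is 11 → 9 → 11, length 2.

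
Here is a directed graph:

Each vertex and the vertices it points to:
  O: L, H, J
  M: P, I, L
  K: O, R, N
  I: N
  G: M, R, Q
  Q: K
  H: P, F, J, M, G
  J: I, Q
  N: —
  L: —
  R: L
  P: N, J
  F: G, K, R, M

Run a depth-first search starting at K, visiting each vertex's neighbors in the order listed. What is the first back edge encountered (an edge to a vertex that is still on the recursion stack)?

Q->K

DFS from K (visiting each vertex's neighbors in the order listed); mark gray on enter, black on exit:
K gray
  O gray
    L gray
    L black
    H gray
      P gray
        N gray
        N black
        J gray
          I gray
            I→N: N black — skip
          I black
          Q gray
            Q→K: K is gray → back edge
First back edge: Q → K.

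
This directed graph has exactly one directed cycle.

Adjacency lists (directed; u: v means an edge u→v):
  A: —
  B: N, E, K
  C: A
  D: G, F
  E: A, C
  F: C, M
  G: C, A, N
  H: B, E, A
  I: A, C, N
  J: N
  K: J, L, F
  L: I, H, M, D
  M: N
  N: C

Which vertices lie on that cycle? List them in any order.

DFS with gray/black marking from K:
K gray
  J gray
    N gray
      C gray
        A gray
        A black
      C black
    N black
  J black
  L gray
    I gray
      I→A: A black — skip
      I→C: C black — skip
      I→N: N black — skip
    I black
    H gray
      B gray
        B→N: N black — skip
        E gray
          E→A: A black — skip
          E→C: C black — skip
        E black
        B→K: K is gray → back edge
Back edge closes the cycle K → L → H → B → K; its vertices are {B, H, K, L}.

B, H, K, L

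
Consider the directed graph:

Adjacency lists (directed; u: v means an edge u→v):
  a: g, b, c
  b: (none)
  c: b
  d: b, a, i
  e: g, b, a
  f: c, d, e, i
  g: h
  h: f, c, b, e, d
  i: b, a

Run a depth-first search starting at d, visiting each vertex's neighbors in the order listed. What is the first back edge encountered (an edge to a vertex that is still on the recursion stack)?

DFS from d (visiting each vertex's neighbors in the order listed); mark gray on enter, black on exit:
d gray
  b gray
  b black
  a gray
    g gray
      h gray
        f gray
          c gray
            c→b: b black — skip
          c black
          f→d: d is gray → back edge
First back edge: f → d.

f->d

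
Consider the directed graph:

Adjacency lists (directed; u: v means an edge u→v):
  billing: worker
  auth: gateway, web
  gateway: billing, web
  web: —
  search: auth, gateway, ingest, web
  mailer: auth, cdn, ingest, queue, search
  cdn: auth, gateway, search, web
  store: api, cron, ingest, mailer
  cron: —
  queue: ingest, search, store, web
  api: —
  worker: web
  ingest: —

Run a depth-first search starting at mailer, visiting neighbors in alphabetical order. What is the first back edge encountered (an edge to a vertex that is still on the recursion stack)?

DFS from mailer (visiting neighbors in alphabetical order); mark gray on enter, black on exit:
mailer gray
  auth gray
    gateway gray
      billing gray
        worker gray
          web gray
          web black
        worker black
      billing black
      gateway→web: web black — skip
    gateway black
    auth→web: web black — skip
  auth black
  cdn gray
    cdn→auth: auth black — skip
    cdn→gateway: gateway black — skip
    search gray
      search→auth: auth black — skip
      search→gateway: gateway black — skip
      ingest gray
      ingest black
      search→web: web black — skip
    search black
    cdn→web: web black — skip
  cdn black
  mailer→ingest: ingest black — skip
  queue gray
    queue→ingest: ingest black — skip
    queue→search: search black — skip
    store gray
      api gray
      api black
      cron gray
      cron black
      store→ingest: ingest black — skip
      store→mailer: mailer is gray → back edge
First back edge: store → mailer.

store->mailer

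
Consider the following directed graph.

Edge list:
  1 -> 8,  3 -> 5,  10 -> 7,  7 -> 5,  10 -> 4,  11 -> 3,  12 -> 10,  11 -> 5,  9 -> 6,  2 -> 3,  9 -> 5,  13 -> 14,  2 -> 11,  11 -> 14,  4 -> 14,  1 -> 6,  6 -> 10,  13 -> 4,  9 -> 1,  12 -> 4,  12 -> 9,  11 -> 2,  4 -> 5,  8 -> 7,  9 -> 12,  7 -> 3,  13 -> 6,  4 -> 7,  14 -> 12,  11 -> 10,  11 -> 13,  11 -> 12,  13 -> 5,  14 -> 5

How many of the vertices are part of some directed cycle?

9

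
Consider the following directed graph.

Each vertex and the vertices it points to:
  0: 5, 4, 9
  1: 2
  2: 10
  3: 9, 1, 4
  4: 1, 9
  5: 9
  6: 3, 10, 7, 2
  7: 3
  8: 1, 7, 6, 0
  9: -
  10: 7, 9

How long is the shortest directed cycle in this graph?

5

For each vertex v, BFS finds the shortest path from v back to v.
The shortest such closed walk is 7 → 3 → 1 → 2 → 10 → 7, length 5.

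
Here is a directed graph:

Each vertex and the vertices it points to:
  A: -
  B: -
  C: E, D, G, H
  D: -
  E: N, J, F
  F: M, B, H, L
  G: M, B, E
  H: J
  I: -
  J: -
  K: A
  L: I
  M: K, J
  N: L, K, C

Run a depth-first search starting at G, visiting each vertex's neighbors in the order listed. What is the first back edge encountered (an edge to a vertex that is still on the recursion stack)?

DFS from G (visiting each vertex's neighbors in the order listed); mark gray on enter, black on exit:
G gray
  M gray
    K gray
      A gray
      A black
    K black
    J gray
    J black
  M black
  B gray
  B black
  E gray
    N gray
      L gray
        I gray
        I black
      L black
      N→K: K black — skip
      C gray
        C→E: E is gray → back edge
First back edge: C → E.

C→E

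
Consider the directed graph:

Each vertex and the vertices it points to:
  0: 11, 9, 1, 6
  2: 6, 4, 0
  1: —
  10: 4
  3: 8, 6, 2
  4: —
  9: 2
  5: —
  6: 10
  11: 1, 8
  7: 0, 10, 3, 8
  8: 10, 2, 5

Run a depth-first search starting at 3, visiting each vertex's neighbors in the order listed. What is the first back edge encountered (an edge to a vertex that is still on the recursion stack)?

11→8

DFS from 3 (visiting each vertex's neighbors in the order listed); mark gray on enter, black on exit:
3 gray
  8 gray
    10 gray
      4 gray
      4 black
    10 black
    2 gray
      6 gray
        6→10: 10 black — skip
      6 black
      2→4: 4 black — skip
      0 gray
        11 gray
          1 gray
          1 black
          11→8: 8 is gray → back edge
First back edge: 11 → 8.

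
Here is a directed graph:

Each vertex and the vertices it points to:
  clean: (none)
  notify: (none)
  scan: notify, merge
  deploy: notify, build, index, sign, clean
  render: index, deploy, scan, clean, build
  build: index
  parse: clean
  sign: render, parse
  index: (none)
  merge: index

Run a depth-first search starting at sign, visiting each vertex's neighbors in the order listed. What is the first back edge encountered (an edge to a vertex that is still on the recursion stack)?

deploy->sign

DFS from sign (visiting each vertex's neighbors in the order listed); mark gray on enter, black on exit:
sign gray
  render gray
    index gray
    index black
    deploy gray
      notify gray
      notify black
      build gray
        build→index: index black — skip
      build black
      deploy→index: index black — skip
      deploy→sign: sign is gray → back edge
First back edge: deploy → sign.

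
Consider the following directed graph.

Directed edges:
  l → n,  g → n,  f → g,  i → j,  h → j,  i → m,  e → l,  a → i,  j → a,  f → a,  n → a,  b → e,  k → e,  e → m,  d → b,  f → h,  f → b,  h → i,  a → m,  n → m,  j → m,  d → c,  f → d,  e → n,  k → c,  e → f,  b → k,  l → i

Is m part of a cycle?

No

m lies on a cycle iff there is a path from m back to itself.
Exploring from m, it never reaches itself; equivalently, its strongly connected component is a singleton.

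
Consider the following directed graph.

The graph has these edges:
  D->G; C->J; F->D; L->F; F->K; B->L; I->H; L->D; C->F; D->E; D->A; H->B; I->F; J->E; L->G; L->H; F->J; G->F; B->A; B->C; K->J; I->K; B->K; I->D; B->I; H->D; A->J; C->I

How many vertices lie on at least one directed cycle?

8

A vertex is on a directed cycle iff it belongs to a strongly connected component of size ≥ 2 (or has a self-loop).
The vertices on cycles are {B, C, D, F, G, H, I, L} — 8 in total.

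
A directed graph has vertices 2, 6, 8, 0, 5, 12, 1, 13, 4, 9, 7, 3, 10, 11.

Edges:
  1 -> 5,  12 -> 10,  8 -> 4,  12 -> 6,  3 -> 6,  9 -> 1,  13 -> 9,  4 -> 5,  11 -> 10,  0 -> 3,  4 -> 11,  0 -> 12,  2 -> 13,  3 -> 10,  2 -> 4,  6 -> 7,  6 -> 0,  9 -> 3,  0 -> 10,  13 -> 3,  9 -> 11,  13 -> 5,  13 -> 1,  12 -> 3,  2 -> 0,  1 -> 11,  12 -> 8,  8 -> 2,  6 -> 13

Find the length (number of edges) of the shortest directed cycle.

3

For each vertex v, BFS finds the shortest path from v back to v.
The shortest such closed walk is 12 → 6 → 0 → 12, length 3.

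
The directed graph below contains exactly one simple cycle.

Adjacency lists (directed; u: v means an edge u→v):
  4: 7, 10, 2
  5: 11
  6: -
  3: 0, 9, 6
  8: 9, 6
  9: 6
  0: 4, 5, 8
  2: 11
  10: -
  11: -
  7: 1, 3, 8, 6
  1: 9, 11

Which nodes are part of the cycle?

0, 3, 4, 7

DFS with gray/black marking from 4:
4 gray
  7 gray
    1 gray
      9 gray
        6 gray
        6 black
      9 black
      11 gray
      11 black
    1 black
    3 gray
      0 gray
        0→4: 4 is gray → back edge
Back edge closes the cycle 4 → 7 → 3 → 0 → 4; its vertices are {0, 3, 4, 7}.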